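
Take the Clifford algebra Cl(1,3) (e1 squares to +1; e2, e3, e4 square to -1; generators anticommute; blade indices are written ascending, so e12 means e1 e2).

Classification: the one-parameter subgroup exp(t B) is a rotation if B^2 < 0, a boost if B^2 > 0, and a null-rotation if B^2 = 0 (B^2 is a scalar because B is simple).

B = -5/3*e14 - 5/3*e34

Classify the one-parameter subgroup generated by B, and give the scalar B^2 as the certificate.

B^2 term by term: the squares give (-5/3)^2*(e14)^2 + (-5/3)^2*(e34)^2 = 25/9*(+1) + 25/9*(-1) = 0 (each basis 2-blade squares to minus the product of its generators' squares); cross terms between blades sharing an index anticommute and cancel. So B^2 = 0.
Answer: null-rotation, certificate B^2 = 0. Because 0 is invariant under every versor sandwich, the classification follows from its sign alone.


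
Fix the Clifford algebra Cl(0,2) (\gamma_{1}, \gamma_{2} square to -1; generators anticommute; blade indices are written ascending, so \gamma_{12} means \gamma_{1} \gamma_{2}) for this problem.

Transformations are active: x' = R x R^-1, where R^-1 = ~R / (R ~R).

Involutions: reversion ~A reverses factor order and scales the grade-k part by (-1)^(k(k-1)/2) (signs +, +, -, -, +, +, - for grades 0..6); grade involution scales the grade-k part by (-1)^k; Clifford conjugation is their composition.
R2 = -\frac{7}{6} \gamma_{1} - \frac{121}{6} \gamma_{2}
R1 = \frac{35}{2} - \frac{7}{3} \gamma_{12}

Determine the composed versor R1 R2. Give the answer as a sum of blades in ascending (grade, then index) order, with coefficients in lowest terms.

Distribute over the terms of R1 (each basis-blade product reordered to ascending indices, repeated generators contracted through their squares):
(\frac{35}{2}) R2 = -\frac{245}{12} \gamma_{1} - \frac{4235}{12} \gamma_{2}
(-\frac{7}{3} \gamma_{12}) R2 = -\frac{847}{18} \gamma_{1} + \frac{49}{18} \gamma_{2}
Summing the partial products and collecting blades:
Answer: -\frac{2429}{36} \gamma_{1} - \frac{12607}{36} \gamma_{2}


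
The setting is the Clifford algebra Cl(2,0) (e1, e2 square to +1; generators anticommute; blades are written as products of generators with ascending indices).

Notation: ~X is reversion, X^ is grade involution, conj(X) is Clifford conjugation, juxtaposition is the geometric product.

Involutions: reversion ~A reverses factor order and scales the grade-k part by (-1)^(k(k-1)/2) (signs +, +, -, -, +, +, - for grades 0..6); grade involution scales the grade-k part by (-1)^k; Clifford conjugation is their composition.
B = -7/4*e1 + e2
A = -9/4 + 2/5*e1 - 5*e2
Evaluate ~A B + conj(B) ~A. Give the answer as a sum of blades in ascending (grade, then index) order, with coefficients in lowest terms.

first term: -57/10 + 63/16*e1 - 9/4*e2 - 167/20*e1 e2
second term: 57/10 - 63/16*e1 + 9/4*e2 - 167/20*e1 e2
Answer: -167/10*e1 e2


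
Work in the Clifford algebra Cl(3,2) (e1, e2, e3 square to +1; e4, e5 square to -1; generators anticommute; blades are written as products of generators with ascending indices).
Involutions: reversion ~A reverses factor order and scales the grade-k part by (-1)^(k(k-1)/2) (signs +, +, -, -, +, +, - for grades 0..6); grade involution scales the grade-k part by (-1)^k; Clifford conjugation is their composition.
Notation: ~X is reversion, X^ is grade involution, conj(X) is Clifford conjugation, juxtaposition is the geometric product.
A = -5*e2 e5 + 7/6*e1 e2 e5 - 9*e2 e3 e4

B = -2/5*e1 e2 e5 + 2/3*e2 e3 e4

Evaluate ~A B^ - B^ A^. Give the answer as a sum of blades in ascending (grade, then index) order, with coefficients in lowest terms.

first term: -97/15 + 2*e1 + 10/3*e3 e4 e5 - 197/45*e1 e3 e4 e5
second term: -97/15 - 2*e1 + 10/3*e3 e4 e5 - 197/45*e1 e3 e4 e5
Answer: 4*e1


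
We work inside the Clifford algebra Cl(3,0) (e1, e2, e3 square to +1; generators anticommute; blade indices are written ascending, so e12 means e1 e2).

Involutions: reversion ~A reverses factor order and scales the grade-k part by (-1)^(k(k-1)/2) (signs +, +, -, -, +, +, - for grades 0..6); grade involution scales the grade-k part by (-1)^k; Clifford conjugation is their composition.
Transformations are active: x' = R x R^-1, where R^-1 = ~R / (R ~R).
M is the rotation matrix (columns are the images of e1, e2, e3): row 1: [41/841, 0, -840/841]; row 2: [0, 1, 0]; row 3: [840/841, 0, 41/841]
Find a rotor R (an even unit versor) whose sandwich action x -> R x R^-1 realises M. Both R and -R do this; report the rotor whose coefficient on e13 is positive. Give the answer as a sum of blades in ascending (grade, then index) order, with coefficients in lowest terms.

Method: write R = a + b12*e12 + b13*e13 + b23*e23 with a^2 + b12^2 + b13^2 + b23^2 = 1 (so R^-1 = ~R). Expanding the columns R e_j ~R gives tr M = 4a^2 - 1 and, from the antisymmetric part, M21 - M12 = -4a*b12, M13 - M31 = 4a*b13, M32 - M23 = -4a*b23.
Here tr M = 923/841, so a^2 = (1 + tr M)/4 = 441/841 and a = ±21/29. Taking a = 21/29: M21 - M12 = 0, M13 - M31 = -1680/841, M32 - M23 = 0, giving b12 = 0, b13 = -20/29, b23 = 0, i.e. R = 21/29 - 20/29*e13.
Its e13 coefficient is negative, so report the other preimage -R.
Answer: -21/29 + 20/29*e13. Note: both R and -R realise this M (trace 923/841); the covering map identifies them, and the e13-coefficient sign is the tie-breaker.


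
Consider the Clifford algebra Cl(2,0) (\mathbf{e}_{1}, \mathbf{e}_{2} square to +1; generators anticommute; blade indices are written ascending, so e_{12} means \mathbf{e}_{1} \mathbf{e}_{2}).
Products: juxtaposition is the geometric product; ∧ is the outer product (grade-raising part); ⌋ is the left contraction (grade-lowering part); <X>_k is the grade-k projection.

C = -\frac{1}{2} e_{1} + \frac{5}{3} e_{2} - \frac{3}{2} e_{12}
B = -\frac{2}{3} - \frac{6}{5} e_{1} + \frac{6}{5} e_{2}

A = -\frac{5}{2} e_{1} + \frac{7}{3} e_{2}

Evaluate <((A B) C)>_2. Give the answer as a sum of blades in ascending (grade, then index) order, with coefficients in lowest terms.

step 1: \frac{29}{5} + \frac{5}{3} e_{1} - \frac{14}{9} e_{2} - \frac{1}{5} e_{12}
step 2: -\frac{503}{135} - \frac{167}{30} e_{1} + \frac{106}{15} e_{2} - \frac{67}{10} e_{12}
step 3: -\frac{67}{10} e_{12}
Answer: -\frac{67}{10} e_{12}


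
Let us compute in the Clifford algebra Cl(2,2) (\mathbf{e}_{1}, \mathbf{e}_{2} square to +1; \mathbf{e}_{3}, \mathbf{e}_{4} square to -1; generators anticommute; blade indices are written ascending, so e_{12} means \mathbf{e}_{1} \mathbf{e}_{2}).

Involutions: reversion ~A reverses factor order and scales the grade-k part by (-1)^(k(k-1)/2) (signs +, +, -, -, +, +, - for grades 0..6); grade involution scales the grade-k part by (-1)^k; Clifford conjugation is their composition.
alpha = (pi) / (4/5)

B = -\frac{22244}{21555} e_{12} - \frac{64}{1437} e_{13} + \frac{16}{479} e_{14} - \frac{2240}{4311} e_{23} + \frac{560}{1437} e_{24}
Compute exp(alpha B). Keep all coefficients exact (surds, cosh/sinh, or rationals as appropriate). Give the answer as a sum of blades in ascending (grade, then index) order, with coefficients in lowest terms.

B^2 term by term: the squares give (-\frac{22244}{21555})^2*(e_{12})^2 + (-\frac{64}{1437})^2*(e_{13})^2 + (\frac{16}{479})^2*(e_{14})^2 + (-\frac{2240}{4311})^2*(e_{23})^2 + (\frac{560}{1437})^2*(e_{24})^2 = \frac{494795536}{464618025}*(-1) + \frac{4096}{2064969}*(+1) + \frac{256}{229441}*(+1) + \frac{5017600}{18584721}*(+1) + \frac{313600}{2064969}*(+1) = -\frac{16}{25} (each basis 2-blade squares to minus the product of its generators' squares); cross terms between blades sharing an index anticommute and cancel; the commuting (index-disjoint) pairs give grade-4 terms 2*c*c'*(blade product), which cancel blade by blade — e_{1234}: \frac{71680}{2064969} - \frac{71680}{2064969} = 0 — confirming B is simple. So B^2 = -\frac{16}{25}.
B^2 = -\frac{16}{25} — since the square is negative, the closed form is circular: l = \frac{4}{5}, alpha*l = \pi, so exp(alpha B) = cos(\pi) + (sin(\pi)/(\frac{4}{5}))*B = -1 + (0)*B.
Answer: -1


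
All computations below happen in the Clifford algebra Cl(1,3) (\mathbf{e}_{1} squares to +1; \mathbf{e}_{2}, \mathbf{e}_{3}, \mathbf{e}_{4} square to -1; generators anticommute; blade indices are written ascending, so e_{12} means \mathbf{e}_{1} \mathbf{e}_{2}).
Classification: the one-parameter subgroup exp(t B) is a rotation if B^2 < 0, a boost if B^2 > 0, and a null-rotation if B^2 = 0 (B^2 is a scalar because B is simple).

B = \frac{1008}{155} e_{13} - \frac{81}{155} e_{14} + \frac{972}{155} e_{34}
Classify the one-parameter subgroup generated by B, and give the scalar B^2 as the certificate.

B^2 term by term: the squares give (\frac{1008}{155})^2*(e_{13})^2 + (-\frac{81}{155})^2*(e_{14})^2 + (\frac{972}{155})^2*(e_{34})^2 = \frac{1016064}{24025}*(+1) + \frac{6561}{24025}*(+1) + \frac{944784}{24025}*(-1) = \frac{81}{25} (each basis 2-blade squares to minus the product of its generators' squares); cross terms between blades sharing an index anticommute and cancel. So B^2 = \frac{81}{25}.
Answer: boost, certificate B^2 = \frac{81}{25}. Check the certificate: B^2 = \frac{81}{25}, and that sign is decisive whatever form B takes.


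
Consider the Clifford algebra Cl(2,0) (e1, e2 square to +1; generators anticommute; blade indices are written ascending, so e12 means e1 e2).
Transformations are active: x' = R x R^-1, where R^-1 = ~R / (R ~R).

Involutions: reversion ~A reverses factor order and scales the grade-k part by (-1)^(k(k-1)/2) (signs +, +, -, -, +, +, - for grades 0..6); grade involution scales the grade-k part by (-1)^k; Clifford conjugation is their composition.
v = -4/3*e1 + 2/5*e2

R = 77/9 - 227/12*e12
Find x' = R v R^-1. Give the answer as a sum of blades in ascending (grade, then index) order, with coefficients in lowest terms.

~R = 77/9 + 227/12*e12, and R ~R = 558625/1296, so R^-1 = ~R / (558625/1296).
R v = -5123/270*e1 - 109/5*e2
Answer: 44596/76875*e1 - 32426/25625*e2


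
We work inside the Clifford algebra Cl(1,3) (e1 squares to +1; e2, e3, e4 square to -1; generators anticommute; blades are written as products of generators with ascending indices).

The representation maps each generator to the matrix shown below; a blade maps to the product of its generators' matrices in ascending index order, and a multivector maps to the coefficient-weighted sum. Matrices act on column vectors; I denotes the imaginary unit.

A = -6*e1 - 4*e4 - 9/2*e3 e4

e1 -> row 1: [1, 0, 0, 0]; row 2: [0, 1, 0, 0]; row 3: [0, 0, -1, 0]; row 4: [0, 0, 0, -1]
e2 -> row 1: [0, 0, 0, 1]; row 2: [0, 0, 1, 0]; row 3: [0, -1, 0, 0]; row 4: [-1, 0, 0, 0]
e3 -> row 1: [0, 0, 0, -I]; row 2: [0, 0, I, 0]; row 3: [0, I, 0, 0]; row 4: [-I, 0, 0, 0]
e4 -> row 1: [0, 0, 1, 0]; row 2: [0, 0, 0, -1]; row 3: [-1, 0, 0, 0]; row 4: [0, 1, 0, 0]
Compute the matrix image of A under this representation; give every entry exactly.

Bivector images (products of the table entries): rho(e3 e4) = rho(e3)rho(e4) = row 1: [0, -I, 0, 0]; row 2: [-I, 0, 0, 0]; row 3: [0, 0, 0, -I]; row 4: [0, 0, -I, 0].
M = (-6)*rho(e1) + (-4)*rho(e4) + (-9/2)*rho(e3 e4), summed entrywise:
Answer: row 1: [-6, 9*I/2, -4, 0]; row 2: [9*I/2, -6, 0, 4]; row 3: [4, 0, 6, 9*I/2]; row 4: [0, -4, 9*I/2, 6]


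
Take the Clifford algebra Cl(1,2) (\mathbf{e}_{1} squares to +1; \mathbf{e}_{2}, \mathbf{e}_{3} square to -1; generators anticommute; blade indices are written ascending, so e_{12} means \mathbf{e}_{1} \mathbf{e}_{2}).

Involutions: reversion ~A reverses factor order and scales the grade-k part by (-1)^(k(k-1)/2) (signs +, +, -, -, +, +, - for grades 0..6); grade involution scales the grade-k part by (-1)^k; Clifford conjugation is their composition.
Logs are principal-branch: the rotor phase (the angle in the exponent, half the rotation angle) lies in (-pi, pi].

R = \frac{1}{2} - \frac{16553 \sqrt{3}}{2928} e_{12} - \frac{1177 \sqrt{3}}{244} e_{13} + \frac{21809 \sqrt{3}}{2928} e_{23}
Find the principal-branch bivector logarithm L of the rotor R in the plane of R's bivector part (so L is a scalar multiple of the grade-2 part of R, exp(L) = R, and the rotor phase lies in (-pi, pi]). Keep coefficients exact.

The scalar part of R is \frac{1}{2}, so the principal-branch rotor phase is pinned; divide the bivector part by its sine to get the unit plane — L is the phase times that plane.
Concretely: cos(phase) = \frac{1}{2} gives phase = ±\frac{\pi}{3}, and since phase/sin(phase) is even the sign is immaterial: L = (phase/sin(phase)) * <R>_2 = (\frac{2 \sqrt{3} \pi}{9}) * <R>_2.
Answer: - \frac{16553 \pi}{4392} e_{12} - \frac{1177 \pi}{366} e_{13} + \frac{21809 \pi}{4392} e_{23}


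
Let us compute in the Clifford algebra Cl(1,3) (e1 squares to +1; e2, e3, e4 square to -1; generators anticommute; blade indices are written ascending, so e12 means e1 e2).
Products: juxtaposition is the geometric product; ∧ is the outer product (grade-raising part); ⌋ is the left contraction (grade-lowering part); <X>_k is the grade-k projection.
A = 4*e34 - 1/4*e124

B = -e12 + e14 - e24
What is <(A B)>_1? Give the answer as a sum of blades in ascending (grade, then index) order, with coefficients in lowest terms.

step 1: -1/4*e1 + 1/4*e2 + 1/4*e4 - 4*e13 + 4*e23 - 4*e1234
step 2: -1/4*e1 + 1/4*e2 + 1/4*e4
Answer: -1/4*e1 + 1/4*e2 + 1/4*e4


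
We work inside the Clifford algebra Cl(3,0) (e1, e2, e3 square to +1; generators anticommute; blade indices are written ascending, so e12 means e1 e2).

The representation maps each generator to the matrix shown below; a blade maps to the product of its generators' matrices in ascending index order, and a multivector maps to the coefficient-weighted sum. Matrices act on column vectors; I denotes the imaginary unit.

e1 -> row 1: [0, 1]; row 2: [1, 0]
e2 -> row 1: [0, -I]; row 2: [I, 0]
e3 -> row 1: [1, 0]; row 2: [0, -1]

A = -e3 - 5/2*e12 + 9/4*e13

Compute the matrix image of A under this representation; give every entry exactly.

Bivector images (products of the table entries): rho(e12) = rho(e1)rho(e2) = row 1: [I, 0]; row 2: [0, -I]; rho(e13) = rho(e1)rho(e3) = row 1: [0, -1]; row 2: [1, 0].
M = (-1)*rho(e3) + (-5/2)*rho(e12) + (9/4)*rho(e13), summed entrywise:
Answer: row 1: [-1 - 5*I/2, -9/4]; row 2: [9/4, 1 + 5*I/2]


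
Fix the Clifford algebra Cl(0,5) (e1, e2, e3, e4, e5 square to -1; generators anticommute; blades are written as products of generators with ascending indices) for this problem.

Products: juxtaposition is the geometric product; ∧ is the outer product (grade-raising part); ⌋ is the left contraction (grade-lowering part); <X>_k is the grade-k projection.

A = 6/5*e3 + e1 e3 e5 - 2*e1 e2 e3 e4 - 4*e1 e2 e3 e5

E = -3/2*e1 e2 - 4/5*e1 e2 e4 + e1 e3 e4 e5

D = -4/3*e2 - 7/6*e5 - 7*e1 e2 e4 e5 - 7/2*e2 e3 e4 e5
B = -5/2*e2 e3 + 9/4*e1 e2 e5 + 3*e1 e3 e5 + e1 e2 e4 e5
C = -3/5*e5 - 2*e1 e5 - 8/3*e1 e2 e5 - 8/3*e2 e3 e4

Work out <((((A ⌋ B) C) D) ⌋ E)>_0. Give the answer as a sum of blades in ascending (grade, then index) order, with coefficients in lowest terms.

step 1: 3 - 3*e2 + 18/5*e1 e5
step 2: 36/5 + 54/25*e1 - 48/5*e2 - 9/5*e5 + 2*e1 e5 + 9/5*e2 e5 - 8*e3 e4 - 14*e1 e2 e5 - 8*e2 e3 e4 + 48/5*e1 e2 e3 e4 e5
step 3: -149/10 - 469/15*e1 - 15/2*e2 - 336/5*e3 - 98*e4 + 86/5*e5 - 1441/75*e1 e2 - 63/5*e1 e4 + 1211/75*e1 e5 + 14*e2 e4 - 96/5*e2 e5 - 131/30*e3 e4 + 63/5*e1 e2 e4 + 8/3*e1 e2 e5 - 49*e1 e3 e4 - 56*e1 e3 e5 + 336/5*e1 e4 e5 + 509/30*e2 e3 e4 + 378/25*e2 e4 e5 - 364/15*e3 e4 e5 + 21/5*e1 e2 e3 e4 - 56*e1 e2 e3 e5 - 252/5*e1 e2 e4 e5 - 64/5*e1 e3 e4 e5 - 238/15*e2 e3 e4 e5 - 189/25*e1 e2 e3 e4 e5
step 4: -517/10 + 2803/60*e1 - 1841/50*e2 + 336/5*e3 + 15236/375*e4 - 49*e5 - 1121/20*e1 e2 + 6*e1 e4 + 131/30*e1 e5 - 1876/75*e2 e4 - 1211/75*e3 e4 - 63/5*e3 e5 + 298/25*e1 e2 e4 + 86/5*e1 e3 e4 + 98*e1 e3 e5 - 336/5*e1 e4 e5 + 469/15*e3 e4 e5 - 149/10*e1 e3 e4 e5
step 5: -517/10
Answer: -517/10


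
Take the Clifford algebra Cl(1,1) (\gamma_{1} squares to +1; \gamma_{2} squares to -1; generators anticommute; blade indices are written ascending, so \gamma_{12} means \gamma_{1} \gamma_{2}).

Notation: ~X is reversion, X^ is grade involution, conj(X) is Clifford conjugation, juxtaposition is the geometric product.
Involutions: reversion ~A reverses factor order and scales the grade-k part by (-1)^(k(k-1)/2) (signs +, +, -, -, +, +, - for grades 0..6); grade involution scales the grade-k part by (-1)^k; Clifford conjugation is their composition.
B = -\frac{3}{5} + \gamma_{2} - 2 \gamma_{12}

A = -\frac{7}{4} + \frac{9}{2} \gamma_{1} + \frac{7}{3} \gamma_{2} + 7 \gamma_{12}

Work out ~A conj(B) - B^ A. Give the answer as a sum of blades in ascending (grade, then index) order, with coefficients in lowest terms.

first term: -\frac{637}{60} - \frac{151}{30} \gamma_{1} + \frac{187}{20} \gamma_{2} - \frac{19}{5} \gamma_{12}
second term: -\frac{637}{60} - \frac{151}{30} \gamma_{1} + \frac{187}{20} \gamma_{2} + \frac{19}{5} \gamma_{12}
Answer: -\frac{38}{5} \gamma_{12}


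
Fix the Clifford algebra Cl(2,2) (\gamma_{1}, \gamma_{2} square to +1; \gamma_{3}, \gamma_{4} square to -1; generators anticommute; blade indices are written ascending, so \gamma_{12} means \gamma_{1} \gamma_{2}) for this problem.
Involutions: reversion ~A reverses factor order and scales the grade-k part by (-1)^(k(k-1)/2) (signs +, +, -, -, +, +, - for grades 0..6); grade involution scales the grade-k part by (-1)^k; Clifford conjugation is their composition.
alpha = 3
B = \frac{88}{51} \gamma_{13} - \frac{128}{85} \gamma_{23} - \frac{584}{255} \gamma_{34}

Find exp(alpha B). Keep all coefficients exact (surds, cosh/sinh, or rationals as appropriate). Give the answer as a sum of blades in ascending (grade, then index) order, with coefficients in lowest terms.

B^2 term by term: the squares give (\frac{88}{51})^2*(\gamma_{13})^2 + (-\frac{128}{85})^2*(\gamma_{23})^2 + (-\frac{584}{255})^2*(\gamma_{34})^2 = \frac{7744}{2601}*(+1) + \frac{16384}{7225}*(+1) + \frac{341056}{65025}*(-1) = 0 (each basis 2-blade squares to minus the product of its generators' squares); cross terms between blades sharing an index anticommute and cancel. So B^2 = 0.
B^2 = 0, hence only two terms survive: exp(alpha B) = 1 + alpha B (parabolic case).
Answer: 1 + \frac{88}{17} \gamma_{13} - \frac{384}{85} \gamma_{23} - \frac{584}{85} \gamma_{34}


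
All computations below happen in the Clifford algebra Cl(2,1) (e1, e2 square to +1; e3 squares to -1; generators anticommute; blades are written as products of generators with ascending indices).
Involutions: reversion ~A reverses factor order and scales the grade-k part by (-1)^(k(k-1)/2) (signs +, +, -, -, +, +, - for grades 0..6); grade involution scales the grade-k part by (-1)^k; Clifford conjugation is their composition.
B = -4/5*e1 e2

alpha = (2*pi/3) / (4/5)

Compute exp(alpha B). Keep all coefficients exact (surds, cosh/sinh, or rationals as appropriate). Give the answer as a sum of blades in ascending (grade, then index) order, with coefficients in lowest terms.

B^2 = (-4/5)^2*(e1 e2)^2 = 16/25*(-1) = -16/25 (a basis 2-blade squares to minus the product of its generators' squares).
B^2 = -16/25 — the negative square puts this in the circular regime; l = 4/5, alpha*l = 2*pi/3, so exp(alpha B) = cos(2*pi/3) + (sin(2*pi/3)/(4/5))*B = -1/2 + (5*sqrt(3)/8)*B.
Answer: -1/2 - sqrt(3)/2*e1 e2


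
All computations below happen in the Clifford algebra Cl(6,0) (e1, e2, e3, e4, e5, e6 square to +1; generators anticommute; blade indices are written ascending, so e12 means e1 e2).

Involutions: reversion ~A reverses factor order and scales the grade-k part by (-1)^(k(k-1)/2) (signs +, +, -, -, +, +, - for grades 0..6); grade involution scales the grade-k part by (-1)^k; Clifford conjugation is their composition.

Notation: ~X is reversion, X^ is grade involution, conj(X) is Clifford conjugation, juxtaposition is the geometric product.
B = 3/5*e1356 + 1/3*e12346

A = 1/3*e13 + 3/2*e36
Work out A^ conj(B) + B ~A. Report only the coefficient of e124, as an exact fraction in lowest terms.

first term: 9/10*e15 - 1/5*e56 - 1/2*e124 - 1/9*e246
second term: -9/10*e15 + 1/5*e56 - 1/2*e124 - 1/9*e246
Answer: -1


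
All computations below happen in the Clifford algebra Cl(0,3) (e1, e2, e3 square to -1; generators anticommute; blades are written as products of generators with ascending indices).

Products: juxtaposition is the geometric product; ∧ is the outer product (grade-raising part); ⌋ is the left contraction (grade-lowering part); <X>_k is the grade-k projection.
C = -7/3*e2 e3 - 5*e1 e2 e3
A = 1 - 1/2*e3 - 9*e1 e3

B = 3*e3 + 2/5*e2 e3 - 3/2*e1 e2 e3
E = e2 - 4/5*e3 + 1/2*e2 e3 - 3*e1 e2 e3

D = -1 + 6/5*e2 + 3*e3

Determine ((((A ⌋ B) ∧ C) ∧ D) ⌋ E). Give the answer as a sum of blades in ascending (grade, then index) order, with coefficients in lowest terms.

step 1: 3/2 + 133/10*e2 + 3*e3 - 3/4*e1 e2 + 2/5*e2 e3 - 3/2*e1 e2 e3
step 2: -7/2*e2 e3 - 15/2*e1 e2 e3
step 3: 7/2*e2 e3 + 15/2*e1 e2 e3
step 4: -97/4 + 21/2*e1
Answer: -97/4 + 21/2*e1


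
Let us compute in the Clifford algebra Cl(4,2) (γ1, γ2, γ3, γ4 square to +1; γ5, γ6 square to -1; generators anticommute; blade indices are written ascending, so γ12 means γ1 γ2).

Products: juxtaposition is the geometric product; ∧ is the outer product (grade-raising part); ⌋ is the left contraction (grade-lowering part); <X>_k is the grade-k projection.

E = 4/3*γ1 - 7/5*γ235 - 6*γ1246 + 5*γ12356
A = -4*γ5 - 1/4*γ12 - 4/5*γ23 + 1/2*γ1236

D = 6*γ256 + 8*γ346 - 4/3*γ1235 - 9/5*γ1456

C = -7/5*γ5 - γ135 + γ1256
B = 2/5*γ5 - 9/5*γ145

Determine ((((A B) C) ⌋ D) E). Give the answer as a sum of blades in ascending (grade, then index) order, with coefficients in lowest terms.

step 1: 8/5 - 36/5*γ14 - 1/10*γ125 - 8/25*γ235 - 9/20*γ245 + 36/25*γ12345 - 1/5*γ12356 + 9/10*γ23456
step 2: -1/5*γ3 - 56/25*γ5 - 1/10*γ6 - 23/50*γ12 - 87/250*γ23 + 81/100*γ24 + 1/5*γ26 + 9/10*γ134 - 8/5*γ135 - 8/25*γ136 + 252/25*γ145 - 9/20*γ146 + 36/5*γ345 + 36/25*γ346 + 1233/500*γ1234 + 7/25*γ1236 - 9/10*γ1246 + 8/5*γ1256 - 63/50*γ2346 - 36/5*γ2456
step 3: 288/25 + 32/15*γ2 - 201/100*γ5 - 2268/125*γ6 - 58/125*γ15 + 3/5*γ25 - 336/25*γ26 + 4/5*γ34 - 46/75*γ35 - 8/5*γ46 + 224/75*γ123 + 4/15*γ125 + 9/50*γ145 - 504/125*γ146
step 4: 384/25*γ1 + 9394/375*γ2 + 21/25*γ3 + 232/375*γ5 + 304/45*γ12 + 28/75*γ13 - 2016/25*γ14 + 2573/375*γ15 + 3024/125*γ16 + 5257/4500*γ23 + 16/45*γ25 - 224/75*γ35 - 4/3*γ36 + 6/25*γ45 - 672/125*γ46 - 224/15*γ56 - 406/625*γ123 + 13608/125*γ124 + 4/5*γ125 - 1574/75*γ126 + 16/15*γ134 - 15304/225*γ135 - 3*γ136 + 32/3*γ146 - 2016/125*γ235 - 58/25*γ236 + 28/25*γ245 + 27/25*γ256 + 448/25*γ346 - 2352/125*γ356 - 8/5*γ456 + 63/250*γ1234 + 2268/25*γ1235 - 297/20*γ1236 - 1728/25*γ1246 - 32/3*γ1356 - 18/5*γ1456 - 504/25*γ2345 - 9/10*γ2346 - 15876/625*γ2356 - 348/125*γ2456 - 8*γ12345 + 288/5*γ12356 - 803/50*γ12456 - 56/25*γ23456 - 5828/625*γ123456
Answer: 384/25*γ1 + 9394/375*γ2 + 21/25*γ3 + 232/375*γ5 + 304/45*γ12 + 28/75*γ13 - 2016/25*γ14 + 2573/375*γ15 + 3024/125*γ16 + 5257/4500*γ23 + 16/45*γ25 - 224/75*γ35 - 4/3*γ36 + 6/25*γ45 - 672/125*γ46 - 224/15*γ56 - 406/625*γ123 + 13608/125*γ124 + 4/5*γ125 - 1574/75*γ126 + 16/15*γ134 - 15304/225*γ135 - 3*γ136 + 32/3*γ146 - 2016/125*γ235 - 58/25*γ236 + 28/25*γ245 + 27/25*γ256 + 448/25*γ346 - 2352/125*γ356 - 8/5*γ456 + 63/250*γ1234 + 2268/25*γ1235 - 297/20*γ1236 - 1728/25*γ1246 - 32/3*γ1356 - 18/5*γ1456 - 504/25*γ2345 - 9/10*γ2346 - 15876/625*γ2356 - 348/125*γ2456 - 8*γ12345 + 288/5*γ12356 - 803/50*γ12456 - 56/25*γ23456 - 5828/625*γ123456


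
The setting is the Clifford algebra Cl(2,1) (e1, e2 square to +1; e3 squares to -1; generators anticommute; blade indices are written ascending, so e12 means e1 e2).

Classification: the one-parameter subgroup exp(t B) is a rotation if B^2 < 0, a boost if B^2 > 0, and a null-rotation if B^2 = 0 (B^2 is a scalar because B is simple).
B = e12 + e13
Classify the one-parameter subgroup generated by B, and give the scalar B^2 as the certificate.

B^2 term by term: the squares give (1)^2*(e12)^2 + (1)^2*(e13)^2 = 1*(-1) + 1*(+1) = 0 (each basis 2-blade squares to minus the product of its generators' squares); cross terms between blades sharing an index anticommute and cancel. So B^2 = 0.
Answer: null-rotation, certificate B^2 = 0. Why this suffices: the scalar 0 survives any versor conjugation, so its sign alone determines the class however B is presented.


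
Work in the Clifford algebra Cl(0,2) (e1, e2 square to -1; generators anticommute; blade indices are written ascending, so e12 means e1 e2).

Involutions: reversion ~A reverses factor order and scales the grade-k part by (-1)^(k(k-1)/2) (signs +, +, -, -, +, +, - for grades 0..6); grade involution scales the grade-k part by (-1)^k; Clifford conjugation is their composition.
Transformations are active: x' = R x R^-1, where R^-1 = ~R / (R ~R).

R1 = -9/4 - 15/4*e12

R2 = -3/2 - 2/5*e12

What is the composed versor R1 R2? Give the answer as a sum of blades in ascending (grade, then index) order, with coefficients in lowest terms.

Distribute over the terms of R1 (each basis-blade product reordered to ascending indices, repeated generators contracted through their squares):
(-9/4) R2 = 27/8 + 9/10*e12
(-15/4*e12) R2 = -3/2 + 45/8*e12
Summing the partial products and collecting blades:
Answer: 15/8 + 261/40*e12


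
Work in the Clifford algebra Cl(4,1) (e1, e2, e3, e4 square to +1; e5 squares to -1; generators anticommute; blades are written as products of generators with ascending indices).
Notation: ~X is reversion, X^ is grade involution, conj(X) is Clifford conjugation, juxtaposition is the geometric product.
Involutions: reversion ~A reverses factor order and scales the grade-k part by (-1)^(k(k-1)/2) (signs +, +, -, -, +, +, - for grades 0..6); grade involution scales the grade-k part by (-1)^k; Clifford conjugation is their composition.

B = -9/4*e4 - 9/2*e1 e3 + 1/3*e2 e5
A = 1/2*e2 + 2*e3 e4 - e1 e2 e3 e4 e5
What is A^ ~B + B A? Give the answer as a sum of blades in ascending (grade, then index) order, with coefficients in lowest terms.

first term: -9/2*e3 + 1/6*e5 - 9*e1 e4 + 9/8*e2 e4 + 9/4*e1 e2 e3 - 1/3*e1 e3 e4 + 9/2*e2 e4 e5 + 9/4*e1 e2 e3 e5 - 2/3*e2 e3 e4 e5
second term: 9/2*e3 - 1/6*e5 - 9*e1 e4 + 9/8*e2 e4 + 9/4*e1 e2 e3 - 1/3*e1 e3 e4 + 9/2*e2 e4 e5 - 9/4*e1 e2 e3 e5 + 2/3*e2 e3 e4 e5
Answer: -18*e1 e4 + 9/4*e2 e4 + 9/2*e1 e2 e3 - 2/3*e1 e3 e4 + 9*e2 e4 e5


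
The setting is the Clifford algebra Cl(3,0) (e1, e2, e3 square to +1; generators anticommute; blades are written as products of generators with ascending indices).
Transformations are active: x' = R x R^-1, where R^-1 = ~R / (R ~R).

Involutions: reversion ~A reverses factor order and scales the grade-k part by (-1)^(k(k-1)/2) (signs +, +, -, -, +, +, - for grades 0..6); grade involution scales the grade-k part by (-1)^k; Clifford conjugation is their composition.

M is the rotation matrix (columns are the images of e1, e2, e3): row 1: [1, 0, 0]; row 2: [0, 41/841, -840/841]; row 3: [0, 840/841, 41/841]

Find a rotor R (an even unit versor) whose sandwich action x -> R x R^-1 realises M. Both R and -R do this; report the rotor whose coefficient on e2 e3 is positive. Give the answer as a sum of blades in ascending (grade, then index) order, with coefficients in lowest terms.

Method: write R = a + b12*e1 e2 + b13*e1 e3 + b23*e2 e3 with a^2 + b12^2 + b13^2 + b23^2 = 1 (so R^-1 = ~R). Expanding the columns R e_j ~R gives tr M = 4a^2 - 1 and, from the antisymmetric part, M21 - M12 = -4a*b12, M13 - M31 = 4a*b13, M32 - M23 = -4a*b23.
Here tr M = 923/841, so a^2 = (1 + tr M)/4 = 441/841 and a = ±21/29. Taking a = 21/29: M21 - M12 = 0, M13 - M31 = 0, M32 - M23 = 1680/841, giving b12 = 0, b13 = 0, b23 = -20/29, i.e. R = 21/29 - 20/29*e2 e3.
Its e2 e3 coefficient is negative, so report the other preimage -R.
Answer: -21/29 + 20/29*e2 e3. Recall the cover is two-to-one: with M of trace 923/841, both preimages act alike, and the stated e2 e3 sign chooses the sheet.


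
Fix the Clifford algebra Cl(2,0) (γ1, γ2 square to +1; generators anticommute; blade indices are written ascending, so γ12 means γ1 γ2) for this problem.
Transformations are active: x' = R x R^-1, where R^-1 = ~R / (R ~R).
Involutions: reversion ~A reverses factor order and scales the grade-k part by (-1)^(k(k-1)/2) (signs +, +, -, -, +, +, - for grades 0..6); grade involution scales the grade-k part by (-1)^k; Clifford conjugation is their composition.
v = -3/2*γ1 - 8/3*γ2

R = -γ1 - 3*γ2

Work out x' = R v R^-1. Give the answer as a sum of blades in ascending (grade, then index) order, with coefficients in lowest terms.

~R = -γ1 - 3*γ2, and R ~R = 10, so R^-1 = ~R / (10).
R v = 19/2 - 11/6*γ12
Answer: -2/5*γ1 - 91/30*γ2


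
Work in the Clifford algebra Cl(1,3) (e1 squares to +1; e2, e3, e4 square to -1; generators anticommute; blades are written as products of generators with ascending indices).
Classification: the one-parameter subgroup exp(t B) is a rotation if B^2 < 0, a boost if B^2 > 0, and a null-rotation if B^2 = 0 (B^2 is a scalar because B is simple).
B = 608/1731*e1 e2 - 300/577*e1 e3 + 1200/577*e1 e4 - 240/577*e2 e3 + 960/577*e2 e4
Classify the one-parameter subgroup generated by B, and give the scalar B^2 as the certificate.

B^2 term by term: the squares give (608/1731)^2*(e1 e2)^2 + (-300/577)^2*(e1 e3)^2 + (1200/577)^2*(e1 e4)^2 + (-240/577)^2*(e2 e3)^2 + (960/577)^2*(e2 e4)^2 = 369664/2996361*(+1) + 90000/332929*(+1) + 1440000/332929*(+1) + 57600/332929*(-1) + 921600/332929*(-1) = 16/9 (each basis 2-blade squares to minus the product of its generators' squares); cross terms between blades sharing an index anticommute and cancel; the commuting (index-disjoint) pairs give grade-4 terms 2*c*c'*(blade product), which cancel blade by blade — e1 e2 e3 e4: 576000/332929 - 576000/332929 = 0 — confirming B is simple. So B^2 = 16/9.
Answer: boost, certificate B^2 = 16/9. No conjugation can change B^2 = 16/9; the sign gives the class.


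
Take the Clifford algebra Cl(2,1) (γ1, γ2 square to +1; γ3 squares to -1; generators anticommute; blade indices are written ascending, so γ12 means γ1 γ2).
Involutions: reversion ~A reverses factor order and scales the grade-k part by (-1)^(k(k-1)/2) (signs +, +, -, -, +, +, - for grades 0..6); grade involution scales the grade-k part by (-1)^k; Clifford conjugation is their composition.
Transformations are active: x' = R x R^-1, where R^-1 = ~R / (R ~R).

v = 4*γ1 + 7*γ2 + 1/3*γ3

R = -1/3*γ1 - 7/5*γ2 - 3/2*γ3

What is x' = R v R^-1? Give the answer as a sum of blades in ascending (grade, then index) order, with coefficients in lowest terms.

~R = -1/3*γ1 - 7/5*γ2 - 3/2*γ3, and R ~R = -161/900, so R^-1 = ~R / (-161/900).
R v = -319/30 + 49/15*γ12 + 53/9*γ13 + 301/30*γ23
Answer: -7024/161*γ1 - 3989/23*γ2 - 86291/483*γ3


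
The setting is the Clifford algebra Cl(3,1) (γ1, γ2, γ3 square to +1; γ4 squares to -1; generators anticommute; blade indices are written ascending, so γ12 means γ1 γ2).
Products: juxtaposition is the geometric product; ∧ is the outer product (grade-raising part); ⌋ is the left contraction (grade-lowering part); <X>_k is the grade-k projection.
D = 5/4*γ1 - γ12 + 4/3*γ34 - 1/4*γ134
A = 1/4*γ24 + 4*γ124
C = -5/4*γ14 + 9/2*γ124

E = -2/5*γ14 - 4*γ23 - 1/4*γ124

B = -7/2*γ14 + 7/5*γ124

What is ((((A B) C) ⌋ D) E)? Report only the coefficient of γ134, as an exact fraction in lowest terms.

step 1: 28/5 + 7/20*γ1 + 14*γ2 + 7/8*γ12
step 2: -35/8*γ4 - 70*γ14 + 427/160*γ24 + 427/10*γ124
step 3: -70/3*γ3 - 35/32*γ13
step 4: -280/3*γ2 - 35/8*γ12 - 7/16*γ34 - 28/3*γ134 + 35/128*γ234 + 35/6*γ1234
Answer: -28/3


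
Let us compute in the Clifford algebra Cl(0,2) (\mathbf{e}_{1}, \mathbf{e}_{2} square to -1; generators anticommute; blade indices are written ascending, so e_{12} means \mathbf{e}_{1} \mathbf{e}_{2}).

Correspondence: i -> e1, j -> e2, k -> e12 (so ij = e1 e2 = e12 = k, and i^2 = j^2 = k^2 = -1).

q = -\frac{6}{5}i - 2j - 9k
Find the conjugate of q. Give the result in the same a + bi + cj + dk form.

In blades: q = -\frac{6}{5} e_{1} - 2 e_{2} - 9 e_{12}.
Conjugation here is Clifford conjugation: the scalar is fixed and the grade-1 and grade-2 blades all flip sign, giving \frac{6}{5} e_{1} + 2 e_{2} + 9 e_{12}; translating back:
Answer: \frac{6}{5}i + 2j + 9k


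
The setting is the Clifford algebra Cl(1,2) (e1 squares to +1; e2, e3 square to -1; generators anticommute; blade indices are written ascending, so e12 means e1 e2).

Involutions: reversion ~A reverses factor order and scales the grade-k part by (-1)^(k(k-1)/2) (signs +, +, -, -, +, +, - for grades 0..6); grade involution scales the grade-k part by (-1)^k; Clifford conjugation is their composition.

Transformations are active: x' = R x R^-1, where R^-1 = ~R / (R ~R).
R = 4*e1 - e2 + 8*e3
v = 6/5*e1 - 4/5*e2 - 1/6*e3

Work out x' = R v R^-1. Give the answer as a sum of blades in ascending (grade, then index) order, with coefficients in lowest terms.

~R = 4*e1 - e2 + 8*e3, and R ~R = -49, so R^-1 = ~R / (-49).
R v = 16/3 - 2*e12 - 154/15*e13 + 197/30*e23
Answer: -1522/735*e1 + 748/735*e2 - 463/294*e3


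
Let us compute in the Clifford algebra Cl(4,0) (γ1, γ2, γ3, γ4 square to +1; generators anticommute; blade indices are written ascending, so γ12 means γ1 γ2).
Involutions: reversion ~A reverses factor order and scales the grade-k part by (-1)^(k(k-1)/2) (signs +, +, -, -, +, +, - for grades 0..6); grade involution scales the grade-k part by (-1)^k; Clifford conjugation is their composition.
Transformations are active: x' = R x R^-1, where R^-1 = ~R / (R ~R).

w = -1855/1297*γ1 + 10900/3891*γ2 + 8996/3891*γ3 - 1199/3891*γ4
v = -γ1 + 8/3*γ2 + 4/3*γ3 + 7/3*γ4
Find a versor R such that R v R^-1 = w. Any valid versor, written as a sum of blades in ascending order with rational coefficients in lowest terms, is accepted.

R = v + w = -3152/1297*γ1 + 7092/1297*γ2 + 4728/1297*γ3 + 7880/3891*γ4 works: the equal norms (46/3) guarantee its sandwich swaps v into w.
Answer: -3152/1297*γ1 + 7092/1297*γ2 + 4728/1297*γ3 + 7880/3891*γ4


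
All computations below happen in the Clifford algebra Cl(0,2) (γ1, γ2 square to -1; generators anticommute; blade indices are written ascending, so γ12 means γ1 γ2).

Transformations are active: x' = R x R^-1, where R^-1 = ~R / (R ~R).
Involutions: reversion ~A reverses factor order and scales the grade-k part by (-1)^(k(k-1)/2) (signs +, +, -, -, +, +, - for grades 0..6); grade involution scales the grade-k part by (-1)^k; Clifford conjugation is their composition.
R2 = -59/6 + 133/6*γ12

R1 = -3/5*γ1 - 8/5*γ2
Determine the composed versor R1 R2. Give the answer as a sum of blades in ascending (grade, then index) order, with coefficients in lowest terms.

Distribute over the terms of R1 (each basis-blade product reordered to ascending indices, repeated generators contracted through their squares):
(-3/5*γ1) R2 = 59/10*γ1 + 133/10*γ2
(-8/5*γ2) R2 = -532/15*γ1 + 236/15*γ2
Summing the partial products and collecting blades:
Answer: -887/30*γ1 + 871/30*γ2


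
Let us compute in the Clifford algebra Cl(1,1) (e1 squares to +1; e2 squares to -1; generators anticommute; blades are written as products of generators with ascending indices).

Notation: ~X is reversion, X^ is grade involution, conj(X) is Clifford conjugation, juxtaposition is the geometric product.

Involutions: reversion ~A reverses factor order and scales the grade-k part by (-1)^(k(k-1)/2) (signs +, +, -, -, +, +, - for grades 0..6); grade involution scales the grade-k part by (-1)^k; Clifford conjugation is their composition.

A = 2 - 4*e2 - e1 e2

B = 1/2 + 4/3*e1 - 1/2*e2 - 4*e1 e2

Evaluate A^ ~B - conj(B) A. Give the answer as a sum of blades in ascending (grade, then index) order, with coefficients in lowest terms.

first term: -1 + 109/6*e1 + 7/3*e2 + 13/6*e1 e2
second term: -1 + 77/6*e1 + 1/3*e2 + 77/6*e1 e2
Answer: 16/3*e1 + 2*e2 - 32/3*e1 e2


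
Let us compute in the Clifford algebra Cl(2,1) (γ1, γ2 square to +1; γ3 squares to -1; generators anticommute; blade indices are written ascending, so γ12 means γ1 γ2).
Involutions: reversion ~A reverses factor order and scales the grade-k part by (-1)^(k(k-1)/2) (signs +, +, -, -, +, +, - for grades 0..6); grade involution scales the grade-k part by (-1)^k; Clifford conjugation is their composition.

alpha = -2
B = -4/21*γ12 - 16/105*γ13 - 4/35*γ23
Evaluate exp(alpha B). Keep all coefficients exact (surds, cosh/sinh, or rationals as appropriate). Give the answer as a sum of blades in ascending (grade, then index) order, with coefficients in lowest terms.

B^2 term by term: the squares give (-4/21)^2*(γ12)^2 + (-16/105)^2*(γ13)^2 + (-4/35)^2*(γ23)^2 = 16/441*(-1) + 256/11025*(+1) + 16/1225*(+1) = 0 (each basis 2-blade squares to minus the product of its generators' squares); cross terms between blades sharing an index anticommute and cancel. So B^2 = 0.
B^2 = 0, so the series truncates immediately: exp(alpha B) = 1 + alpha B (parabolic case).
Answer: 1 + 8/21*γ12 + 32/105*γ13 + 8/35*γ23


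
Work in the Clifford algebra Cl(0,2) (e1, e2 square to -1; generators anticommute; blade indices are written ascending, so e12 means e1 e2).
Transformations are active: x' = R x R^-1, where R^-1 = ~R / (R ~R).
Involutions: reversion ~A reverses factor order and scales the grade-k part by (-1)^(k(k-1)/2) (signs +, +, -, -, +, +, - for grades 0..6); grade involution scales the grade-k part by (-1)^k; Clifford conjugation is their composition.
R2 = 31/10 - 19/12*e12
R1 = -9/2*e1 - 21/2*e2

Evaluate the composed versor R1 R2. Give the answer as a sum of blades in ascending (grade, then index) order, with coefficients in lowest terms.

Distribute over the terms of R1 (each basis-blade product reordered to ascending indices, repeated generators contracted through their squares):
(-9/2*e1) R2 = -279/20*e1 - 57/8*e2
(-21/2*e2) R2 = 133/8*e1 - 651/20*e2
Summing the partial products and collecting blades:
Answer: 107/40*e1 - 1587/40*e2


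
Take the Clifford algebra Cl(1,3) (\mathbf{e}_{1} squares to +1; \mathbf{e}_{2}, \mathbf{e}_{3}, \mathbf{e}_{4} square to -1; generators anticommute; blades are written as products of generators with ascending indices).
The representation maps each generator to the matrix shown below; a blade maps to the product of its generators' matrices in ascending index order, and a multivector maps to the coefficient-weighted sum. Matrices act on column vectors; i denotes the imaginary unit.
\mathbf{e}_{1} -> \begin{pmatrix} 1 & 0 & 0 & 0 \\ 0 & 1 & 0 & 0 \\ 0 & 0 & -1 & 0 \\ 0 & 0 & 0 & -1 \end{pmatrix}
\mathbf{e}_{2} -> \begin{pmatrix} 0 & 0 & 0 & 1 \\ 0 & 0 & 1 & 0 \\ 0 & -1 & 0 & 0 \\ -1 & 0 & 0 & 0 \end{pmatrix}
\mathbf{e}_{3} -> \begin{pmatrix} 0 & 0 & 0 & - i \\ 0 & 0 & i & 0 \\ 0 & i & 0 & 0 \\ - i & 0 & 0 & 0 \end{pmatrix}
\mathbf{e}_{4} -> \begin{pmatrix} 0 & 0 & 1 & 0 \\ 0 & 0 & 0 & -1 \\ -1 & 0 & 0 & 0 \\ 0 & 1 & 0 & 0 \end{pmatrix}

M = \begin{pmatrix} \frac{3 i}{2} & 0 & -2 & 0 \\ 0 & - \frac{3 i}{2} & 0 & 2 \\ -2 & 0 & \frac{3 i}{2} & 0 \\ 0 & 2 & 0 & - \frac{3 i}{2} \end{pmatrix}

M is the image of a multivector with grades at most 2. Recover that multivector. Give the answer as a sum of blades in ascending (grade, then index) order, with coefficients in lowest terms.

Method: the blade images are trace-orthogonal — tr(rho(e_A) rho(e_B)^-1) = 4 if A = B and 0 otherwise — and rho(e_A)^-1 = (e_A)^2 * rho(e_A) with (e_A)^2 = +1 or -1, so the coefficient of e_A in the preimage is (e_A)^2 * tr(M rho(e_A))/4.
Nonzero projections over blades of grade <= 2: e_{1} e_{4}: (e_{1} e_{4})^2 = +1, tr(M rho(e_{1} e_{4})) = -8, coefficient -2; e_{2} e_{3}: (e_{2} e_{3})^2 = -1, tr(M rho(e_{2} e_{3})) = 6, coefficient -\frac{3}{2}. Every other blade of grade <= 2 projects to 0.
Answer: -2 e_{1} e_{4} - \frac{3}{2} e_{2} e_{3}


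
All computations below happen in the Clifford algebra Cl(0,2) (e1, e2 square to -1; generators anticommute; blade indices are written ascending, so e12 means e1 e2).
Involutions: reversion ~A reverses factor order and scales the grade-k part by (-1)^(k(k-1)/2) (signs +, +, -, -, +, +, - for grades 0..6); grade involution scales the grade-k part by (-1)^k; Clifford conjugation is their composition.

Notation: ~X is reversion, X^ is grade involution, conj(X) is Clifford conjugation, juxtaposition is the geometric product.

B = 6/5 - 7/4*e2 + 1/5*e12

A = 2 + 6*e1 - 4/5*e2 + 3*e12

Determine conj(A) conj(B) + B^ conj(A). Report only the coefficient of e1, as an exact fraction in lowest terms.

first term: 2/5 - 211/100*e1 + 163/50*e2 - 29/2*e12
second term: 8/5 - 1261/100*e1 + 163/50*e2 + 73/10*e12
Answer: -368/25
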